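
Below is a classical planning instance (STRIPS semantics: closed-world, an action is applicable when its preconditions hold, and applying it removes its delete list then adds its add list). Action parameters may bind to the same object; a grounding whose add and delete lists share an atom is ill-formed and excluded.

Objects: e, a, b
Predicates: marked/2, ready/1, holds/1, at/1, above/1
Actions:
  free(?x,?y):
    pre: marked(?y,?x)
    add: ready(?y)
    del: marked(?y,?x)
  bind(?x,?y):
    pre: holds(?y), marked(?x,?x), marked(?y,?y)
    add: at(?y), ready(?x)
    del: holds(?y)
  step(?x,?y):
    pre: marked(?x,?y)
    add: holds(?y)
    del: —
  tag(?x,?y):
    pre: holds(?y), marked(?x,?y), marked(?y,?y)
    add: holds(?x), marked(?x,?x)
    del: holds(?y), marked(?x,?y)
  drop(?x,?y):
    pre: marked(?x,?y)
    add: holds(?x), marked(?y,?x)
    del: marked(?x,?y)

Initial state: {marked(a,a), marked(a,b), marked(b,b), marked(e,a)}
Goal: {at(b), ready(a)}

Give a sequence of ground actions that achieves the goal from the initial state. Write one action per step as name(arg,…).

1. step(a,b)  →  {holds(b), marked(a,a), marked(a,b), marked(b,b), marked(e,a)}
2. bind(a,b)  →  {at(b), marked(a,a), marked(a,b), marked(b,b), marked(e,a), ready(a)}

step(a,b); bind(a,b)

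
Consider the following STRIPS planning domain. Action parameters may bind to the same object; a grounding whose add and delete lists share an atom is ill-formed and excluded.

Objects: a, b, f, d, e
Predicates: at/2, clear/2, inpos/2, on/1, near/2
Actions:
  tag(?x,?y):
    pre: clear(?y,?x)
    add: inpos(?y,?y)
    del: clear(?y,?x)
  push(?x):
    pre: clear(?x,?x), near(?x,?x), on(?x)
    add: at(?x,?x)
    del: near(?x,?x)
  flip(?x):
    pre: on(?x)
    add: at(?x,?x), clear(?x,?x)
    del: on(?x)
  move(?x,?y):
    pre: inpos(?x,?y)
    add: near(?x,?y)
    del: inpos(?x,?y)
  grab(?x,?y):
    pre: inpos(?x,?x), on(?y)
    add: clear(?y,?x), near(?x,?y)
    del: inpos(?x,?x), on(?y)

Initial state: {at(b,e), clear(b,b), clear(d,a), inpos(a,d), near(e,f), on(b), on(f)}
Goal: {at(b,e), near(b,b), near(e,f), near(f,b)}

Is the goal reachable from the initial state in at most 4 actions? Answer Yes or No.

No

1. tag(b,b)  →  {at(b,e), clear(d,a), inpos(a,d), inpos(b,b), near(e,f), on(b), on(f)}
2. flip(f)  →  {at(b,e), at(f,f), clear(d,a), clear(f,f), inpos(a,d), inpos(b,b), near(e,f), on(b)}
3. tag(f,f)  →  {at(b,e), at(f,f), clear(d,a), inpos(a,d), inpos(b,b), inpos(f,f), near(e,f), on(b)}
4. move(b,b)  →  {at(b,e), at(f,f), clear(d,a), inpos(a,d), inpos(f,f), near(b,b), near(e,f), on(b)}
5. grab(f,b)  →  {at(b,e), at(f,f), clear(b,f), clear(d,a), inpos(a,d), near(b,b), near(e,f), near(f,b)}
optimal plan length = 5; 5 > 4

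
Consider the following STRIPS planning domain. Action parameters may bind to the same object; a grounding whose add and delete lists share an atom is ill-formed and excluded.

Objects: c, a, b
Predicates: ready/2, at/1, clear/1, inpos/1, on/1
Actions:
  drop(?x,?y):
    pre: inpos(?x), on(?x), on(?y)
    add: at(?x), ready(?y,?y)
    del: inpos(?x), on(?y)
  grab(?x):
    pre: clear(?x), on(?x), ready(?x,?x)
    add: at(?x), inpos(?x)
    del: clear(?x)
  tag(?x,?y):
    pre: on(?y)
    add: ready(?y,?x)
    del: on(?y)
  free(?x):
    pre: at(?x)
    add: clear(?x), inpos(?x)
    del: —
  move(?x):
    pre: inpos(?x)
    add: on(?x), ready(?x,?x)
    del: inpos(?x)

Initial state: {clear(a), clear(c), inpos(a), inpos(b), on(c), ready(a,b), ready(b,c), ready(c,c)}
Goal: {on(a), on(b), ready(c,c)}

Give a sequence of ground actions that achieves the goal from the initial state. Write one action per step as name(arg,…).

move(a); move(b)

1. move(a)  →  {clear(a), clear(c), inpos(b), on(a), on(c), ready(a,a), ready(a,b), ready(b,c), ready(c,c)}
2. move(b)  →  {clear(a), clear(c), on(a), on(b), on(c), ready(a,a), ready(a,b), ready(b,b), ready(b,c), ready(c,c)}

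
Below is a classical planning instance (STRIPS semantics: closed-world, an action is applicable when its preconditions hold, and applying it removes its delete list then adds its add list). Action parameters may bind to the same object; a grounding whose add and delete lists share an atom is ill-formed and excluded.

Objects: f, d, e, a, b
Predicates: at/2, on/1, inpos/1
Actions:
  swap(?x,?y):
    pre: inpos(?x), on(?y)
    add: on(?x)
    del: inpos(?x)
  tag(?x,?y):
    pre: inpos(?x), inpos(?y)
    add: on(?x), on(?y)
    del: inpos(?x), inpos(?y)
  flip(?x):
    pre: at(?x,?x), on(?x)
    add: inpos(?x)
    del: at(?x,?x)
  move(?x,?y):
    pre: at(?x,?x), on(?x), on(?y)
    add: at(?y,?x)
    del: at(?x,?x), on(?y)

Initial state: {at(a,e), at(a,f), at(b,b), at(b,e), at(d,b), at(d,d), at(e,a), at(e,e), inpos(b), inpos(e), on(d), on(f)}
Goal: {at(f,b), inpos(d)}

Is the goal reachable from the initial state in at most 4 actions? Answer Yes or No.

Yes

1. swap(b,f)  →  {at(a,e), at(a,f), at(b,b), at(b,e), at(d,b), at(d,d), at(e,a), at(e,e), inpos(e), on(b), on(d), on(f)}
2. flip(d)  →  {at(a,e), at(a,f), at(b,b), at(b,e), at(d,b), at(e,a), at(e,e), inpos(d), inpos(e), on(b), on(d), on(f)}
3. move(b,f)  →  {at(a,e), at(a,f), at(b,e), at(d,b), at(e,a), at(e,e), at(f,b), inpos(d), inpos(e), on(b), on(d)}
optimal plan length = 3; 3 ≤ 4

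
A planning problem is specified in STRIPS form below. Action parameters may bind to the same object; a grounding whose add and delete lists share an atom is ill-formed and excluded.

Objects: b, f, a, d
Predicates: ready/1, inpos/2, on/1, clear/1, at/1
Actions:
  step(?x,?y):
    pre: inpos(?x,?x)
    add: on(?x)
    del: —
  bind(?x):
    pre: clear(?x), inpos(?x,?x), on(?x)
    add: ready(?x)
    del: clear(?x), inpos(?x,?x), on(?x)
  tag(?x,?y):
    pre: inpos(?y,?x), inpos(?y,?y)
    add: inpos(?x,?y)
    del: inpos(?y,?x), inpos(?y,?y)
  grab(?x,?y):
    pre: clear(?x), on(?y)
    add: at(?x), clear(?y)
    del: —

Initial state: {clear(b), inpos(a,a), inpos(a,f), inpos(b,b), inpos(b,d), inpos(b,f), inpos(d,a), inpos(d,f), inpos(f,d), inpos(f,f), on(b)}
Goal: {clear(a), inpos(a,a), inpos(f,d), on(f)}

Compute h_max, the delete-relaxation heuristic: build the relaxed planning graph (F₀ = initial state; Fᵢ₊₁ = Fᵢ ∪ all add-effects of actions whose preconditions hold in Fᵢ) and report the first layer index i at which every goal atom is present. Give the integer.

F0 = init (11 atoms)
F1 = F0 ∪ {at(b), inpos(d,b), inpos(f,a), inpos(f,b), on(a), on(f), ready(b)}  (18 atoms)
F2 = F1 ∪ {clear(a), clear(f)}  (20 atoms)
goal ⊆ F2  ⇒  h_max = 2

2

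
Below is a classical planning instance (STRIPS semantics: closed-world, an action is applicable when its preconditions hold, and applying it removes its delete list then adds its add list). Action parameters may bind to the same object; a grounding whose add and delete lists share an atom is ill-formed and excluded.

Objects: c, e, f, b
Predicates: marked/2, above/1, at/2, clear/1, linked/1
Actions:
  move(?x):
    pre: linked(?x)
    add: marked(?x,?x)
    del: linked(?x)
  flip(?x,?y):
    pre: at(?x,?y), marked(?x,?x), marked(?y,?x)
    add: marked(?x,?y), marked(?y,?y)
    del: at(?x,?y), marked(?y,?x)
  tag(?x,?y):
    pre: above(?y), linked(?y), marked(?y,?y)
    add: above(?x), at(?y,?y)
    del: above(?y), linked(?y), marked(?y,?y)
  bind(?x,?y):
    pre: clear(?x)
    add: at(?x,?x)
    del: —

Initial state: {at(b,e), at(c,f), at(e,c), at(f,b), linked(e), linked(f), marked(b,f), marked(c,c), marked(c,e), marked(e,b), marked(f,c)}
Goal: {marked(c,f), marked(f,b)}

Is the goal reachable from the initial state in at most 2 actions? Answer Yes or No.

1. flip(c,f)  →  {at(b,e), at(e,c), at(f,b), linked(e), linked(f), marked(b,f), marked(c,c), marked(c,e), marked(c,f), marked(e,b), marked(f,f)}
2. flip(f,b)  →  {at(b,e), at(e,c), linked(e), linked(f), marked(b,b), marked(c,c), marked(c,e), marked(c,f), marked(e,b), marked(f,b), marked(f,f)}
optimal plan length = 2; 2 ≤ 2

Yes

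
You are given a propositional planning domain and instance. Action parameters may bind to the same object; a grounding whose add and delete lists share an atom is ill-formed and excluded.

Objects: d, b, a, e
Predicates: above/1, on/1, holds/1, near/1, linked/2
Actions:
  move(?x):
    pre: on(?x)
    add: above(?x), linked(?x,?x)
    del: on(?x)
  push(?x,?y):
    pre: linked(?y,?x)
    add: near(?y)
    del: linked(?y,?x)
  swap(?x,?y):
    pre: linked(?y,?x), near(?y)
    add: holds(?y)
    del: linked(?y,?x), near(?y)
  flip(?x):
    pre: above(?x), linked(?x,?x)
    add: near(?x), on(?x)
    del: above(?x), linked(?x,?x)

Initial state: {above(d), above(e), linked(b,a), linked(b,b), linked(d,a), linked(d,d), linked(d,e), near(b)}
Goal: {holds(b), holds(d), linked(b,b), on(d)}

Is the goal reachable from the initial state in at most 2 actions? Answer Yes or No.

No

1. swap(a,b)  →  {above(d), above(e), holds(b), linked(b,b), linked(d,a), linked(d,d), linked(d,e)}
2. flip(d)  →  {above(e), holds(b), linked(b,b), linked(d,a), linked(d,e), near(d), on(d)}
3. swap(a,d)  →  {above(e), holds(b), holds(d), linked(b,b), linked(d,e), on(d)}
optimal plan length = 3; 3 > 2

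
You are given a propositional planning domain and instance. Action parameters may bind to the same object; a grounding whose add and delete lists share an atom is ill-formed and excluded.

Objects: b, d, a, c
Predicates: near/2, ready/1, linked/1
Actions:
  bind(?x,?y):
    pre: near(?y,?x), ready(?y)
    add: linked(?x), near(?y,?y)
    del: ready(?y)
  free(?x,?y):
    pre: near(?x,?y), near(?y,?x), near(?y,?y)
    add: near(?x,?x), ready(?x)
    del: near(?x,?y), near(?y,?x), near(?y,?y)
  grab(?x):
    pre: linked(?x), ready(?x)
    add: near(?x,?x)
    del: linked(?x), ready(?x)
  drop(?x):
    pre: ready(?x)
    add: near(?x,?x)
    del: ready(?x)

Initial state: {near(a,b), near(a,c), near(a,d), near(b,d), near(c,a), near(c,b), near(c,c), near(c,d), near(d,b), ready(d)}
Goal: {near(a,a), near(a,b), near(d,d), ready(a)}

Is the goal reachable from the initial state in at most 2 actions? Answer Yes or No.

1. bind(b,d)  →  {linked(b), near(a,b), near(a,c), near(a,d), near(b,d), near(c,a), near(c,b), near(c,c), near(c,d), near(d,b), near(d,d)}
2. free(a,c)  →  {linked(b), near(a,a), near(a,b), near(a,d), near(b,d), near(c,b), near(c,d), near(d,b), near(d,d), ready(a)}
optimal plan length = 2; 2 ≤ 2

Yes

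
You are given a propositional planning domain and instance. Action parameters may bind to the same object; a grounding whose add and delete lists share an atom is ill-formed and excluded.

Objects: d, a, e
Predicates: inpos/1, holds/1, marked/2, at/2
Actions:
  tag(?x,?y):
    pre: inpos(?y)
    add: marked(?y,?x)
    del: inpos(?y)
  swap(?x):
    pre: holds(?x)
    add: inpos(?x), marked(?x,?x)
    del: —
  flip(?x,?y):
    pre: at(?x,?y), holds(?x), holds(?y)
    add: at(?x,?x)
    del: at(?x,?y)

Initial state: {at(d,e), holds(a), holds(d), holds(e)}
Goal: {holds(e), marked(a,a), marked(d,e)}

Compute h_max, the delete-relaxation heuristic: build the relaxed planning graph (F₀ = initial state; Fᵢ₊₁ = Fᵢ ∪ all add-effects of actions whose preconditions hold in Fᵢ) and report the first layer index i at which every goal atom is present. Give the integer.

2

F0 = init (4 atoms)
F1 = F0 ∪ {at(d,d), inpos(a), inpos(d), inpos(e), marked(a,a), marked(d,d), marked(e,e)}  (11 atoms)
F2 = F1 ∪ {marked(a,d), marked(a,e), marked(d,a), marked(d,e), marked(e,a), marked(e,d)}  (17 atoms)
goal ⊆ F2  ⇒  h_max = 2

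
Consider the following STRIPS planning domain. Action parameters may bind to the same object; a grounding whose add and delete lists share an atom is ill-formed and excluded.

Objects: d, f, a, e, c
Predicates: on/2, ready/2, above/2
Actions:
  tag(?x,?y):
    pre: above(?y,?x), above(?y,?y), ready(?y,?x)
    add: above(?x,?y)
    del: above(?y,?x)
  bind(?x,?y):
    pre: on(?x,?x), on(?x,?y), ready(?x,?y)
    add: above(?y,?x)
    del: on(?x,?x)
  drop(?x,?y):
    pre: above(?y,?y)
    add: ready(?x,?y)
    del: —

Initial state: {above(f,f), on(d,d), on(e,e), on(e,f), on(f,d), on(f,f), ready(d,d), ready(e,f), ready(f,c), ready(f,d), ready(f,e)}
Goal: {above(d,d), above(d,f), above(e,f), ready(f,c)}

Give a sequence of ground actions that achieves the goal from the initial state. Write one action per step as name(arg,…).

1. bind(d,d)  →  {above(d,d), above(f,f), on(e,e), on(e,f), on(f,d), on(f,f), ready(d,d), ready(e,f), ready(f,c), ready(f,d), ready(f,e)}
2. bind(f,d)  →  {above(d,d), above(d,f), above(f,f), on(e,e), on(e,f), on(f,d), ready(d,d), ready(e,f), ready(f,c), ready(f,d), ready(f,e)}
3. bind(e,f)  →  {above(d,d), above(d,f), above(f,e), above(f,f), on(e,f), on(f,d), ready(d,d), ready(e,f), ready(f,c), ready(f,d), ready(f,e)}
4. tag(e,f)  →  {above(d,d), above(d,f), above(e,f), above(f,f), on(e,f), on(f,d), ready(d,d), ready(e,f), ready(f,c), ready(f,d), ready(f,e)}

bind(d,d); bind(f,d); bind(e,f); tag(e,f)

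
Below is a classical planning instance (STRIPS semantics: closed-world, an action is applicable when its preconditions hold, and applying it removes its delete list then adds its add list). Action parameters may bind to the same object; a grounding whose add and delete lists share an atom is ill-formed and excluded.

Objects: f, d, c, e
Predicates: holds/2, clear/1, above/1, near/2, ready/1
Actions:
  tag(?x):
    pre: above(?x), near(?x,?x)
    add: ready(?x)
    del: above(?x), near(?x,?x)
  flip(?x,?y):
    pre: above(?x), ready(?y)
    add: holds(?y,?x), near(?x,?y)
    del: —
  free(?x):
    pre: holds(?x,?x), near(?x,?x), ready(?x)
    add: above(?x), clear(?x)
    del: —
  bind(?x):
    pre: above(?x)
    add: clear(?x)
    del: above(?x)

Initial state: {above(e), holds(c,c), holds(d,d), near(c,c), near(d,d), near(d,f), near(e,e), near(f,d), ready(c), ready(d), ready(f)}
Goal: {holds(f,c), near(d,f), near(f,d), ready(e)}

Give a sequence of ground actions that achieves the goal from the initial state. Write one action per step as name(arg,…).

1. tag(e)  →  {holds(c,c), holds(d,d), near(c,c), near(d,d), near(d,f), near(f,d), ready(c), ready(d), ready(e), ready(f)}
2. free(c)  →  {above(c), clear(c), holds(c,c), holds(d,d), near(c,c), near(d,d), near(d,f), near(f,d), ready(c), ready(d), ready(e), ready(f)}
3. flip(c,f)  →  {above(c), clear(c), holds(c,c), holds(d,d), holds(f,c), near(c,c), near(c,f), near(d,d), near(d,f), near(f,d), ready(c), ready(d), ready(e), ready(f)}

tag(e); free(c); flip(c,f)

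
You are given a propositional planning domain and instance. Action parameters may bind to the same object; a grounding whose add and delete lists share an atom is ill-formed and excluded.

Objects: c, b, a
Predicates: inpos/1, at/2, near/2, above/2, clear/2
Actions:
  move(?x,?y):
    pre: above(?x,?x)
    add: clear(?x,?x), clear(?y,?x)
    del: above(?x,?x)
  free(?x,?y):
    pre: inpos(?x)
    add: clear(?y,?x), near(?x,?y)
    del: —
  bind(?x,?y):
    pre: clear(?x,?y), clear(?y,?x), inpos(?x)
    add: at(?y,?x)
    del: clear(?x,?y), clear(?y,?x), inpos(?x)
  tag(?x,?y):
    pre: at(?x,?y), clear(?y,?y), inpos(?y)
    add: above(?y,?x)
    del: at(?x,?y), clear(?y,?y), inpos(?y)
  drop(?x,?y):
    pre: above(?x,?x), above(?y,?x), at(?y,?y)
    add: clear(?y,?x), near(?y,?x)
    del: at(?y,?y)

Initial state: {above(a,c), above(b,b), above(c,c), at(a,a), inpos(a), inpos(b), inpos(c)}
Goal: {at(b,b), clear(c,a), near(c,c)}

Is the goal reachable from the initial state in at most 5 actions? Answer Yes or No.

1. move(b,c)  →  {above(a,c), above(c,c), at(a,a), clear(b,b), clear(c,b), inpos(a), inpos(b), inpos(c)}
2. free(c,c)  →  {above(a,c), above(c,c), at(a,a), clear(b,b), clear(c,b), clear(c,c), inpos(a), inpos(b), inpos(c), near(c,c)}
3. free(a,c)  →  {above(a,c), above(c,c), at(a,a), clear(b,b), clear(c,a), clear(c,b), clear(c,c), inpos(a), inpos(b), inpos(c), near(a,c), near(c,c)}
4. bind(b,b)  →  {above(a,c), above(c,c), at(a,a), at(b,b), clear(c,a), clear(c,b), clear(c,c), inpos(a), inpos(c), near(a,c), near(c,c)}
optimal plan length = 4; 4 ≤ 5

Yes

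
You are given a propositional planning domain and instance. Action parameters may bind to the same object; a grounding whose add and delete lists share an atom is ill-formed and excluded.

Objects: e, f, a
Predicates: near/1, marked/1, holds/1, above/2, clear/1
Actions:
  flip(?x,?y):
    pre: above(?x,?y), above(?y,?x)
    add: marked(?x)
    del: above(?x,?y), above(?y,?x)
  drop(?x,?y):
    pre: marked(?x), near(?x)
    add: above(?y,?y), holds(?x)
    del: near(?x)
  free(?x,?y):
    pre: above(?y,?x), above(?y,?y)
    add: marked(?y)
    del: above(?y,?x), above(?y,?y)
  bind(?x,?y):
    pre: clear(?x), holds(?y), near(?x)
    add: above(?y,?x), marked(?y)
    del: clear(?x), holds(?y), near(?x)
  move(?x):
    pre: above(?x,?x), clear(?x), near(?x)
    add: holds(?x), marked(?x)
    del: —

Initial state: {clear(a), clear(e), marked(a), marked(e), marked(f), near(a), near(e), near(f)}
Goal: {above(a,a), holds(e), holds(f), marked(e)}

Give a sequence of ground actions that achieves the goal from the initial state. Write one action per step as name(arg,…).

1. drop(e,e)  →  {above(e,e), clear(a), clear(e), holds(e), marked(a), marked(e), marked(f), near(a), near(f)}
2. drop(f,a)  →  {above(a,a), above(e,e), clear(a), clear(e), holds(e), holds(f), marked(a), marked(e), marked(f), near(a)}

drop(e,e); drop(f,a)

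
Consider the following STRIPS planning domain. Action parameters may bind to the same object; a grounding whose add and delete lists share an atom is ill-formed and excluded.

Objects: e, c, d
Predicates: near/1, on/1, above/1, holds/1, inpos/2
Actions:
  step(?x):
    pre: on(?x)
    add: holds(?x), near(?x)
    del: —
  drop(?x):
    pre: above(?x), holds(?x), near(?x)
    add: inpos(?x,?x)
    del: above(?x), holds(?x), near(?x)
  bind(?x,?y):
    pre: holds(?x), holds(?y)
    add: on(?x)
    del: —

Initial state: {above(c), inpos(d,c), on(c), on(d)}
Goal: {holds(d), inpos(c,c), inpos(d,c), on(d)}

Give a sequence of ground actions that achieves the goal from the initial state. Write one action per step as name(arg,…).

step(c); step(d); drop(c)

1. step(c)  →  {above(c), holds(c), inpos(d,c), near(c), on(c), on(d)}
2. step(d)  →  {above(c), holds(c), holds(d), inpos(d,c), near(c), near(d), on(c), on(d)}
3. drop(c)  →  {holds(d), inpos(c,c), inpos(d,c), near(d), on(c), on(d)}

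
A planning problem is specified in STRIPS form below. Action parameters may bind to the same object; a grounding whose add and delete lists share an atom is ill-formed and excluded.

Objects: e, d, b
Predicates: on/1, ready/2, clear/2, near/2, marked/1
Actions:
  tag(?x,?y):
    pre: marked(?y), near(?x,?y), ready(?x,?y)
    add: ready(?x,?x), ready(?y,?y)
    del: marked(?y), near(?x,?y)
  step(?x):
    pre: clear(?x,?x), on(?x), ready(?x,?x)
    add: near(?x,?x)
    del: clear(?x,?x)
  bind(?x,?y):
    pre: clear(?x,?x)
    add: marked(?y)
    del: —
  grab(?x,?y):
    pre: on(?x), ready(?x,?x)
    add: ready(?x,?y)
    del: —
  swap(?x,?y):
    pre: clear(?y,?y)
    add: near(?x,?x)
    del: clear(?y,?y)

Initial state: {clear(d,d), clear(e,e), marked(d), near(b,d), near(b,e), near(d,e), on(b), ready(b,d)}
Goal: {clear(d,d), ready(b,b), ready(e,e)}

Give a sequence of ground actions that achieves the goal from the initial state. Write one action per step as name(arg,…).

1. tag(b,d)  →  {clear(d,d), clear(e,e), near(b,e), near(d,e), on(b), ready(b,b), ready(b,d), ready(d,d)}
2. bind(e,e)  →  {clear(d,d), clear(e,e), marked(e), near(b,e), near(d,e), on(b), ready(b,b), ready(b,d), ready(d,d)}
3. grab(b,e)  →  {clear(d,d), clear(e,e), marked(e), near(b,e), near(d,e), on(b), ready(b,b), ready(b,d), ready(b,e), ready(d,d)}
4. tag(b,e)  →  {clear(d,d), clear(e,e), near(d,e), on(b), ready(b,b), ready(b,d), ready(b,e), ready(d,d), ready(e,e)}

tag(b,d); bind(e,e); grab(b,e); tag(b,e)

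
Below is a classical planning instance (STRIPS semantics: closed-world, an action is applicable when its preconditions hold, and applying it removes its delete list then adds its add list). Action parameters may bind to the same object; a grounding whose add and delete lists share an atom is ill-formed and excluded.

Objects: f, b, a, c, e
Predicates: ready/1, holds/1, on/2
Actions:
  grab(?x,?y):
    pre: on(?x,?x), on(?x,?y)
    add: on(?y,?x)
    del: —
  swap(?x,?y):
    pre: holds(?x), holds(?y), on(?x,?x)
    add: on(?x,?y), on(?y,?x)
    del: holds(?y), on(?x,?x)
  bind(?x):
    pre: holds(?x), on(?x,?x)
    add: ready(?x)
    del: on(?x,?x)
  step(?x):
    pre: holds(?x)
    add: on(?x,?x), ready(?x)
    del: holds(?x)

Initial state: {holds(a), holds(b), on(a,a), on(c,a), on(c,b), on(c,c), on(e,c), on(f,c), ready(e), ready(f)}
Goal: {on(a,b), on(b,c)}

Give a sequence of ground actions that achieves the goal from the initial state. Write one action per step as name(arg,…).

grab(c,b); swap(a,b)

1. grab(c,b)  →  {holds(a), holds(b), on(a,a), on(b,c), on(c,a), on(c,b), on(c,c), on(e,c), on(f,c), ready(e), ready(f)}
2. swap(a,b)  →  {holds(a), on(a,b), on(b,a), on(b,c), on(c,a), on(c,b), on(c,c), on(e,c), on(f,c), ready(e), ready(f)}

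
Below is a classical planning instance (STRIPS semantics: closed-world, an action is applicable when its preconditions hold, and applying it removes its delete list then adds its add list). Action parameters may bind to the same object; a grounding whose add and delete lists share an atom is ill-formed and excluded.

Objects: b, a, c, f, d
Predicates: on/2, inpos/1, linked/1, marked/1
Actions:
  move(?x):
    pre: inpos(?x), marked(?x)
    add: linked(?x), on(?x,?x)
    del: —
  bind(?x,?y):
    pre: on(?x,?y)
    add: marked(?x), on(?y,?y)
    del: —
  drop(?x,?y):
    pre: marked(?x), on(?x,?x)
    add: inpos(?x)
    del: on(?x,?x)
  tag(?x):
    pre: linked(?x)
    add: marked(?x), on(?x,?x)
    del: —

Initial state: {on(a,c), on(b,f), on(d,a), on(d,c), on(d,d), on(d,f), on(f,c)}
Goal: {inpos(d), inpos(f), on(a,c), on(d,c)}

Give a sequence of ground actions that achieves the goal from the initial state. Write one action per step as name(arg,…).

bind(f,c); bind(d,f); drop(f,b); drop(d,b)

1. bind(f,c)  →  {marked(f), on(a,c), on(b,f), on(c,c), on(d,a), on(d,c), on(d,d), on(d,f), on(f,c)}
2. bind(d,f)  →  {marked(d), marked(f), on(a,c), on(b,f), on(c,c), on(d,a), on(d,c), on(d,d), on(d,f), on(f,c), on(f,f)}
3. drop(f,b)  →  {inpos(f), marked(d), marked(f), on(a,c), on(b,f), on(c,c), on(d,a), on(d,c), on(d,d), on(d,f), on(f,c)}
4. drop(d,b)  →  {inpos(d), inpos(f), marked(d), marked(f), on(a,c), on(b,f), on(c,c), on(d,a), on(d,c), on(d,f), on(f,c)}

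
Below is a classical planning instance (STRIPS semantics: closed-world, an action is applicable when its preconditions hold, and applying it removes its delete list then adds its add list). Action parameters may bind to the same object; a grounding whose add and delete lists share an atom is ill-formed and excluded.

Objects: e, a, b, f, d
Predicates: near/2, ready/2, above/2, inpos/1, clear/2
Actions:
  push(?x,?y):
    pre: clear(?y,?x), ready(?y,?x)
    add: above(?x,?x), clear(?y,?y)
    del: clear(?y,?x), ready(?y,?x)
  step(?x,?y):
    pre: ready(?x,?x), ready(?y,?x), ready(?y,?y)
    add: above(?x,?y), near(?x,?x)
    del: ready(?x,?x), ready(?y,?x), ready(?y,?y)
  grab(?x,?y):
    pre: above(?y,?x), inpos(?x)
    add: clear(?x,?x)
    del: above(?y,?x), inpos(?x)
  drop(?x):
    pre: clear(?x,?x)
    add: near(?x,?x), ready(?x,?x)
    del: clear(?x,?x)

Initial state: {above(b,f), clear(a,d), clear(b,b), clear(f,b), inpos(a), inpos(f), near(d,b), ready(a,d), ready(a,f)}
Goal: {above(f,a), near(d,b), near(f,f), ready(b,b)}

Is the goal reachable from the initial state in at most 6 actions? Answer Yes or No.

1. push(d,a)  →  {above(b,f), above(d,d), clear(a,a), clear(b,b), clear(f,b), inpos(a), inpos(f), near(d,b), ready(a,f)}
2. grab(f,b)  →  {above(d,d), clear(a,a), clear(b,b), clear(f,b), clear(f,f), inpos(a), near(d,b), ready(a,f)}
3. drop(a)  →  {above(d,d), clear(b,b), clear(f,b), clear(f,f), inpos(a), near(a,a), near(d,b), ready(a,a), ready(a,f)}
4. drop(b)  →  {above(d,d), clear(f,b), clear(f,f), inpos(a), near(a,a), near(b,b), near(d,b), ready(a,a), ready(a,f), ready(b,b)}
5. drop(f)  →  {above(d,d), clear(f,b), inpos(a), near(a,a), near(b,b), near(d,b), near(f,f), ready(a,a), ready(a,f), ready(b,b), ready(f,f)}
6. step(f,a)  →  {above(d,d), above(f,a), clear(f,b), inpos(a), near(a,a), near(b,b), near(d,b), near(f,f), ready(b,b)}
optimal plan length = 6; 6 ≤ 6

Yes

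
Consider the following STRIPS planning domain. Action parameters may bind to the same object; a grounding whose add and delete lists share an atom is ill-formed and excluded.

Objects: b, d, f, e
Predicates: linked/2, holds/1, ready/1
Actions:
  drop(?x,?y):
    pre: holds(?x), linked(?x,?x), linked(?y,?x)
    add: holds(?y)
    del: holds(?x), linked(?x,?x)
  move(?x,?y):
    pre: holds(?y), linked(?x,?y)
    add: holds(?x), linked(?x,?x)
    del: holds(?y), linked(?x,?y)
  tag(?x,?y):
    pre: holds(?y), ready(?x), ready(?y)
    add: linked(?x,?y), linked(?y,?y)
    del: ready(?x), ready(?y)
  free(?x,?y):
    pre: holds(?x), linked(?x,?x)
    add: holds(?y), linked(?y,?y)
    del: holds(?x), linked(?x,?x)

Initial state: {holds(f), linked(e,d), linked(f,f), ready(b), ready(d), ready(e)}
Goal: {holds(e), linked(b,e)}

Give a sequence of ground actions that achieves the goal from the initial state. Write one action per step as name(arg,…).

1. free(f,e)  →  {holds(e), linked(e,d), linked(e,e), ready(b), ready(d), ready(e)}
2. tag(b,e)  →  {holds(e), linked(b,e), linked(e,d), linked(e,e), ready(d)}

free(f,e); tag(b,e)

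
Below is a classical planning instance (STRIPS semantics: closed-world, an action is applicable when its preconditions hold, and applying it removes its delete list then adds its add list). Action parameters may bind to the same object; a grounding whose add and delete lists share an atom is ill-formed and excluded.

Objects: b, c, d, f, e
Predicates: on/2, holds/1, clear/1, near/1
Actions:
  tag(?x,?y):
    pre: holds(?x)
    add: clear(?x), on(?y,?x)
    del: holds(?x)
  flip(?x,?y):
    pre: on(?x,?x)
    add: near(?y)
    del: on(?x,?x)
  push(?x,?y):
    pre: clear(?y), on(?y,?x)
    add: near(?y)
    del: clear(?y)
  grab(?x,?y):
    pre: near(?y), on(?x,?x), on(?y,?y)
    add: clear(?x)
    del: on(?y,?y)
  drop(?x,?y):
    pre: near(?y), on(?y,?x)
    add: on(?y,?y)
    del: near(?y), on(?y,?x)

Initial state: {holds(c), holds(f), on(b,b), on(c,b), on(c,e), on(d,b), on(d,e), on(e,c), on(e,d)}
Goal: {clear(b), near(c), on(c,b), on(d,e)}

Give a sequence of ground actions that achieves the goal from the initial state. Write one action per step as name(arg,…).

1. tag(c,c)  →  {clear(c), holds(f), on(b,b), on(c,b), on(c,c), on(c,e), on(d,b), on(d,e), on(e,c), on(e,d)}
2. push(b,c)  →  {holds(f), near(c), on(b,b), on(c,b), on(c,c), on(c,e), on(d,b), on(d,e), on(e,c), on(e,d)}
3. grab(b,c)  →  {clear(b), holds(f), near(c), on(b,b), on(c,b), on(c,e), on(d,b), on(d,e), on(e,c), on(e,d)}

tag(c,c); push(b,c); grab(b,c)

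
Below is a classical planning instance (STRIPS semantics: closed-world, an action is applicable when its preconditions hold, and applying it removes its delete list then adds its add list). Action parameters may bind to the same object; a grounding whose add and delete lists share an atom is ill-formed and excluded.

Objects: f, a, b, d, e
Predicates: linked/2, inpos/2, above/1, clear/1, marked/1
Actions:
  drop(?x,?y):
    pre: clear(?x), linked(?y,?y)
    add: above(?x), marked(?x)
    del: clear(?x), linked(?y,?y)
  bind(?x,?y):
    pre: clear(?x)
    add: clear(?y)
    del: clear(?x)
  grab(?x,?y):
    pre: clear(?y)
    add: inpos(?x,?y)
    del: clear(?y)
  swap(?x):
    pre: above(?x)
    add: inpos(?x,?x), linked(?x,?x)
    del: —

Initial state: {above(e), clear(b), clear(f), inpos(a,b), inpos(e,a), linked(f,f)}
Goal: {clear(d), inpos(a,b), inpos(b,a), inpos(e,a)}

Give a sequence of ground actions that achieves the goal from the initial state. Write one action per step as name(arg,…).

bind(f,a); bind(b,d); grab(b,a)

1. bind(f,a)  →  {above(e), clear(a), clear(b), inpos(a,b), inpos(e,a), linked(f,f)}
2. bind(b,d)  →  {above(e), clear(a), clear(d), inpos(a,b), inpos(e,a), linked(f,f)}
3. grab(b,a)  →  {above(e), clear(d), inpos(a,b), inpos(b,a), inpos(e,a), linked(f,f)}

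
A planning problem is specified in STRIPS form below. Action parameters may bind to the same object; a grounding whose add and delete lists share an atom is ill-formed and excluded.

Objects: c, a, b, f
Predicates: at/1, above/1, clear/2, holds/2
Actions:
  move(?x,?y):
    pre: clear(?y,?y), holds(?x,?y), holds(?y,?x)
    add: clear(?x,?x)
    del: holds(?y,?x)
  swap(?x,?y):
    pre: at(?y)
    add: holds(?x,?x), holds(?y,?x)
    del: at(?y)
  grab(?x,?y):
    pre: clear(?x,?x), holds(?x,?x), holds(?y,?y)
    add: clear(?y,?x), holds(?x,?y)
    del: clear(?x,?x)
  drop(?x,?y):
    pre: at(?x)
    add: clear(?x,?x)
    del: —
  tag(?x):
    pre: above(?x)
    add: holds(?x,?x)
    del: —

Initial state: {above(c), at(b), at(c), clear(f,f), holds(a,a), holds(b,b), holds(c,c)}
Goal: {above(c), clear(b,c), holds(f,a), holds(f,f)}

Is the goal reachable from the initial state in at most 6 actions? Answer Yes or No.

Yes

1. swap(f,b)  →  {above(c), at(c), clear(f,f), holds(a,a), holds(b,b), holds(b,f), holds(c,c), holds(f,f)}
2. grab(f,a)  →  {above(c), at(c), clear(a,f), holds(a,a), holds(b,b), holds(b,f), holds(c,c), holds(f,a), holds(f,f)}
3. drop(c,c)  →  {above(c), at(c), clear(a,f), clear(c,c), holds(a,a), holds(b,b), holds(b,f), holds(c,c), holds(f,a), holds(f,f)}
4. grab(c,b)  →  {above(c), at(c), clear(a,f), clear(b,c), holds(a,a), holds(b,b), holds(b,f), holds(c,b), holds(c,c), holds(f,a), holds(f,f)}
optimal plan length = 4; 4 ≤ 6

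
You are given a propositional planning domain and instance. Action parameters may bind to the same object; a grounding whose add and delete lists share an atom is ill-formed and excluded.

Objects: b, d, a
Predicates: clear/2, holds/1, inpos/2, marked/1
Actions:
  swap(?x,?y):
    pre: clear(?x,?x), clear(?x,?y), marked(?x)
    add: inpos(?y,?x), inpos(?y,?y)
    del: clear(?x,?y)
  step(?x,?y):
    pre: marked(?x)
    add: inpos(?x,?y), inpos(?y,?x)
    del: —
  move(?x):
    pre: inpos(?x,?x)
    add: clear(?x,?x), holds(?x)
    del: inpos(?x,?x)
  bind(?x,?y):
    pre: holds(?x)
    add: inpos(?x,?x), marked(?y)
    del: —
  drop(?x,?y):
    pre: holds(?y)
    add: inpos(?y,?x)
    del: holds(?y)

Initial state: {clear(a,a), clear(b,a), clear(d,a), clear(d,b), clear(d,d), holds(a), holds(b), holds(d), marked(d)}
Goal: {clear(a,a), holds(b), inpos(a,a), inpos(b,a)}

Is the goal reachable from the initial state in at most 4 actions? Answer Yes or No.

Yes

1. bind(a,b)  →  {clear(a,a), clear(b,a), clear(d,a), clear(d,b), clear(d,d), holds(a), holds(b), holds(d), inpos(a,a), marked(b), marked(d)}
2. step(b,a)  →  {clear(a,a), clear(b,a), clear(d,a), clear(d,b), clear(d,d), holds(a), holds(b), holds(d), inpos(a,a), inpos(a,b), inpos(b,a), marked(b), marked(d)}
optimal plan length = 2; 2 ≤ 4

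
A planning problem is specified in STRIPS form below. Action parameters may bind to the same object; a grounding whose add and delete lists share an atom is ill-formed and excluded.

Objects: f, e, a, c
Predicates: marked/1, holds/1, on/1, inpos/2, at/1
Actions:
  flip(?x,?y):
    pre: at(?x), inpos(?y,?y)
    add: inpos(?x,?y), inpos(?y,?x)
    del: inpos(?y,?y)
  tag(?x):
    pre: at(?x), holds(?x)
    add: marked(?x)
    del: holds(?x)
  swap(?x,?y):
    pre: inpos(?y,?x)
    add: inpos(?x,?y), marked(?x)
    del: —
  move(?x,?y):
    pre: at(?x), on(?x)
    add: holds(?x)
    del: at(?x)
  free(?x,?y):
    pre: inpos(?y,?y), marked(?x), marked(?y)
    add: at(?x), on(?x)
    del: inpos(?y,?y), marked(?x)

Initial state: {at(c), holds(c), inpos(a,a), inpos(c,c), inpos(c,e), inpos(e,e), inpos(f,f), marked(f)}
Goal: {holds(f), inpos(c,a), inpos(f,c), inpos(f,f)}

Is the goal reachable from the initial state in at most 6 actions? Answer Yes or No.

1. flip(c,a)  →  {at(c), holds(c), inpos(a,c), inpos(c,a), inpos(c,c), inpos(c,e), inpos(e,e), inpos(f,f), marked(f)}
2. swap(e,e)  →  {at(c), holds(c), inpos(a,c), inpos(c,a), inpos(c,c), inpos(c,e), inpos(e,e), inpos(f,f), marked(e), marked(f)}
3. free(f,e)  →  {at(c), at(f), holds(c), inpos(a,c), inpos(c,a), inpos(c,c), inpos(c,e), inpos(f,f), marked(e), on(f)}
4. flip(f,c)  →  {at(c), at(f), holds(c), inpos(a,c), inpos(c,a), inpos(c,e), inpos(c,f), inpos(f,c), inpos(f,f), marked(e), on(f)}
5. move(f,f)  →  {at(c), holds(c), holds(f), inpos(a,c), inpos(c,a), inpos(c,e), inpos(c,f), inpos(f,c), inpos(f,f), marked(e), on(f)}
optimal plan length = 5; 5 ≤ 6

Yes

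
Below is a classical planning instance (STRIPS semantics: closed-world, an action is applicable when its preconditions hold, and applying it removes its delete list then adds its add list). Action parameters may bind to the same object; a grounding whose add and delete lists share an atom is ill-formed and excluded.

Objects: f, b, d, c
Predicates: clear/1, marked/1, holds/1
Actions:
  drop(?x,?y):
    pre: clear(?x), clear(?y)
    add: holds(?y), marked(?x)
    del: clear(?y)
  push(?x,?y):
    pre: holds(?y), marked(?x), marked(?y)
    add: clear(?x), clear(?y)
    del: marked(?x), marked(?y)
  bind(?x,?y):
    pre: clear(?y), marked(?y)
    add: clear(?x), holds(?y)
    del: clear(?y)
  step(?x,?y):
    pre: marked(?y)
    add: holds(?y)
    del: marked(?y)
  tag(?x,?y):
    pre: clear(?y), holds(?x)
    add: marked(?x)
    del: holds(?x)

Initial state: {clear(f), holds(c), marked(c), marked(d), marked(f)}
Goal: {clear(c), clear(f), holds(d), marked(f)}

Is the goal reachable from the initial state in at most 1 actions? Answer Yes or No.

No

1. push(d,c)  →  {clear(c), clear(d), clear(f), holds(c), marked(f)}
2. drop(f,d)  →  {clear(c), clear(f), holds(c), holds(d), marked(f)}
optimal plan length = 2; 2 > 1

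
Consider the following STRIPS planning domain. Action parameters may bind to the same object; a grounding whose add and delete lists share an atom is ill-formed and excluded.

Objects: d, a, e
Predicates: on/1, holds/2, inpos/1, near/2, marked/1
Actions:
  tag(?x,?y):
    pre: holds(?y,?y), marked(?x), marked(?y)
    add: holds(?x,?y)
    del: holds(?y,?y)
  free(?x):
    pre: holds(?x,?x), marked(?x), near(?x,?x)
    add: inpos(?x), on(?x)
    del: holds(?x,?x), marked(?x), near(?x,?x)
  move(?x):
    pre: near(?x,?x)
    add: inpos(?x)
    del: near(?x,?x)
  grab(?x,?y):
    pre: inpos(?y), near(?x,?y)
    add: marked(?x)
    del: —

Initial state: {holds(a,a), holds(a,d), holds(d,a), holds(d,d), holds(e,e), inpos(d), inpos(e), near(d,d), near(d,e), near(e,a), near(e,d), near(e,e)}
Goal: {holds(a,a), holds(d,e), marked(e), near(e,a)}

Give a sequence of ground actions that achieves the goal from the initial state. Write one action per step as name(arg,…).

1. grab(d,d)  →  {holds(a,a), holds(a,d), holds(d,a), holds(d,d), holds(e,e), inpos(d), inpos(e), marked(d), near(d,d), near(d,e), near(e,a), near(e,d), near(e,e)}
2. grab(e,d)  →  {holds(a,a), holds(a,d), holds(d,a), holds(d,d), holds(e,e), inpos(d), inpos(e), marked(d), marked(e), near(d,d), near(d,e), near(e,a), near(e,d), near(e,e)}
3. tag(d,e)  →  {holds(a,a), holds(a,d), holds(d,a), holds(d,d), holds(d,e), inpos(d), inpos(e), marked(d), marked(e), near(d,d), near(d,e), near(e,a), near(e,d), near(e,e)}

grab(d,d); grab(e,d); tag(d,e)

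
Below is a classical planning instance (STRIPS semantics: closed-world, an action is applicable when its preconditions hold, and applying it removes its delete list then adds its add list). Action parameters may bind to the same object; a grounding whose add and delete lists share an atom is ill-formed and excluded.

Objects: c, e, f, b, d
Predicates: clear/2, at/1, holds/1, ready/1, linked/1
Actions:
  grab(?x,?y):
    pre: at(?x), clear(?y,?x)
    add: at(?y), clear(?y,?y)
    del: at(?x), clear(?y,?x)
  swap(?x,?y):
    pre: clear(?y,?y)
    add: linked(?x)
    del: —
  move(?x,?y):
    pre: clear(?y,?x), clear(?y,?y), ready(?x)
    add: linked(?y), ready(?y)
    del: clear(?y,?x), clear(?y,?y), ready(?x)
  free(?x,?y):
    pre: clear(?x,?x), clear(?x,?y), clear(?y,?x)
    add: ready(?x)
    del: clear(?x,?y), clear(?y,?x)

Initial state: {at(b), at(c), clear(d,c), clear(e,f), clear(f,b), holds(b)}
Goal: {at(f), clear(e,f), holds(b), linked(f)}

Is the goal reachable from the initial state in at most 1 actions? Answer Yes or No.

1. grab(b,f)  →  {at(c), at(f), clear(d,c), clear(e,f), clear(f,f), holds(b)}
2. swap(f,f)  →  {at(c), at(f), clear(d,c), clear(e,f), clear(f,f), holds(b), linked(f)}
optimal plan length = 2; 2 > 1

No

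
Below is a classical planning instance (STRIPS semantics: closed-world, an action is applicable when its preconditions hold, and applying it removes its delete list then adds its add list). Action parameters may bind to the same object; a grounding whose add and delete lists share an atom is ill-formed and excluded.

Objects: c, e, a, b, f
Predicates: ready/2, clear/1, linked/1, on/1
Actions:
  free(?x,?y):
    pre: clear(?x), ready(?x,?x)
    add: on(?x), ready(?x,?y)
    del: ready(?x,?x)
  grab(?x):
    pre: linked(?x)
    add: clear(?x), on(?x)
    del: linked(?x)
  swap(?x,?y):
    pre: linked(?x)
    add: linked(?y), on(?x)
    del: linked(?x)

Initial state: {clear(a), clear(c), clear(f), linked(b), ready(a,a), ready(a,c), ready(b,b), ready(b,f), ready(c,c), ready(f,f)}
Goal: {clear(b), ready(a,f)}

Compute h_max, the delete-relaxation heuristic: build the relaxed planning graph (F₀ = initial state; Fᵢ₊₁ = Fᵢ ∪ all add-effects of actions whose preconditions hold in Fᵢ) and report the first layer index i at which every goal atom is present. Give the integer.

F0 = init (10 atoms)
F1 = F0 ∪ {clear(b), linked(a), linked(c), linked(e), linked(f), on(a), on(b), on(c), on(f), ready(a,b), ready(a,e), ready(a,f), ready(c,a), ready(c,b), ready(c,e), ready(c,f), ready(f,a), ready(f,b), ready(f,c), ready(f,e)}  (30 atoms)
goal ⊆ F1  ⇒  h_max = 1

1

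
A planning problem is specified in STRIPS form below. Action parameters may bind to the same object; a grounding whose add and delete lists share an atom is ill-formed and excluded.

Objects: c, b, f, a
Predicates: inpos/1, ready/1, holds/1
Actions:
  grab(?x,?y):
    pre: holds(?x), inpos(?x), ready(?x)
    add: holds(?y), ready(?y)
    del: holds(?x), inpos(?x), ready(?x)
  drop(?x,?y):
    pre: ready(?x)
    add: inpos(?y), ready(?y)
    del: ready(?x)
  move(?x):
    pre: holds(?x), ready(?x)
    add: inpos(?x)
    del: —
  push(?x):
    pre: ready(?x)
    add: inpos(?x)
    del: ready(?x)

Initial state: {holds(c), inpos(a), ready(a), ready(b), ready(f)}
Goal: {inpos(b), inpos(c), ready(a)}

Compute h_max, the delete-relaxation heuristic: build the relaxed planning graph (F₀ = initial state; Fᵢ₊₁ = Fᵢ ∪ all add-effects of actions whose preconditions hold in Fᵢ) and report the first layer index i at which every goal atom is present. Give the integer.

F0 = init (5 atoms)
F1 = F0 ∪ {inpos(b), inpos(c), inpos(f), ready(c)}  (9 atoms)
goal ⊆ F1  ⇒  h_max = 1

1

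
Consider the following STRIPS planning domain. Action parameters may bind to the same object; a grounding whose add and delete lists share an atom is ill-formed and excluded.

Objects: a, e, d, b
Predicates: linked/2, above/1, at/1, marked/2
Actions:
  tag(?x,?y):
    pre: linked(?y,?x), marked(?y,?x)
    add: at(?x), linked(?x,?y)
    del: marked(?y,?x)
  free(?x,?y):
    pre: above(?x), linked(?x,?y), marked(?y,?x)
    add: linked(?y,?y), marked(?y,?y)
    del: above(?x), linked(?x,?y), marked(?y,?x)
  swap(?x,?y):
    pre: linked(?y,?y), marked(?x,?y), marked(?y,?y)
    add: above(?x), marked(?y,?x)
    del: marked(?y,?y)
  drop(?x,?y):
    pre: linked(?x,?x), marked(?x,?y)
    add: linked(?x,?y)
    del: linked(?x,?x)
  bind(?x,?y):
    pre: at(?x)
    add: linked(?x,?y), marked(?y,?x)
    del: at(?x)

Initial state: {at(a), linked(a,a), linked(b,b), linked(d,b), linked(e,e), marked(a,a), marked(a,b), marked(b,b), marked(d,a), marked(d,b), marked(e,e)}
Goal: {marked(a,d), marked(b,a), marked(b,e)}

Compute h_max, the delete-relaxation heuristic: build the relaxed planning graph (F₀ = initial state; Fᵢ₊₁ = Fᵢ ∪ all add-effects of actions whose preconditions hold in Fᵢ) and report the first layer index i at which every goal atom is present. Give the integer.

2

F0 = init (11 atoms)
F1 = F0 ∪ {above(a), above(d), at(b), at(e), linked(a,b), linked(a,d), linked(a,e), linked(b,d), marked(a,d), marked(b,a), marked(b,d), marked(e,a)}  (23 atoms)
F2 = F1 ∪ {above(b), above(e), at(d), linked(b,a), linked(b,e), linked(d,a), linked(d,d), linked(e,a), linked(e,b), linked(e,d), marked(a,e), marked(b,e), marked(d,d), marked(d,e), marked(e,b)}  (38 atoms)
goal ⊆ F2  ⇒  h_max = 2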